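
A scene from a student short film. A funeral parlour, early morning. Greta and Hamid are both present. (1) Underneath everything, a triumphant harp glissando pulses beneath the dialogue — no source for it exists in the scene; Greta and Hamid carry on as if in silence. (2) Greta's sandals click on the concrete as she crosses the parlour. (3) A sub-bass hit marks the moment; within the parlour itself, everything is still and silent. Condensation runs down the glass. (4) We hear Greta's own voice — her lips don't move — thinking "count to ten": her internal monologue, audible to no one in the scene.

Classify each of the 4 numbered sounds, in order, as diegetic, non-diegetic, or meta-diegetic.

Sound (1): score with no on-screen or off-screen source; it exists for the audience alone, so non-diegetic.
(2) a character's body making contact with the set — an in-world sound → diegetic.
(3) it's a sound-design accent with no in-world source; no one in the scene can hear it → non-diegetic.
(4) it's Greta's unspoken thought, heard only by the audience via her subjectivity → meta-diegetic.

non-diegetic, diegetic, non-diegetic, meta-diegetic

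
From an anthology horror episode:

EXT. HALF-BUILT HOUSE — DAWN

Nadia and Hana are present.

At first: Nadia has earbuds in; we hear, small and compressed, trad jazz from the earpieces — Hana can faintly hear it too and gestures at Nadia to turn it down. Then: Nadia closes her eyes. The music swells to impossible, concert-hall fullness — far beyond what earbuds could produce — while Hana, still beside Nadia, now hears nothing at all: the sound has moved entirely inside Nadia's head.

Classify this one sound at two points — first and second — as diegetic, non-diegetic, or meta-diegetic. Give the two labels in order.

diegetic, meta-diegetic

First: the earbuds are a physical source both characters can hear → diegetic.
Second: the music now exists only as Nadia's subjective experience; Hana can no longer hear it → meta-diegetic.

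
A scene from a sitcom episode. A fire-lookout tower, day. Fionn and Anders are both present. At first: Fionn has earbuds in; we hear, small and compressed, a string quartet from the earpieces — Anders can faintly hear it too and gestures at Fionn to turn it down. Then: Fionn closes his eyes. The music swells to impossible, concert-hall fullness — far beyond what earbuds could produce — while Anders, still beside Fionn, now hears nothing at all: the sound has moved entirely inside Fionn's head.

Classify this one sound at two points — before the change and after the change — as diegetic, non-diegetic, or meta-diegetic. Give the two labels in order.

Before the change: the earbuds are a physical source both characters can hear → diegetic.
After the change: the music now exists only as Fionn's subjective experience; Anders can no longer hear it → meta-diegetic.

diegetic, meta-diegetic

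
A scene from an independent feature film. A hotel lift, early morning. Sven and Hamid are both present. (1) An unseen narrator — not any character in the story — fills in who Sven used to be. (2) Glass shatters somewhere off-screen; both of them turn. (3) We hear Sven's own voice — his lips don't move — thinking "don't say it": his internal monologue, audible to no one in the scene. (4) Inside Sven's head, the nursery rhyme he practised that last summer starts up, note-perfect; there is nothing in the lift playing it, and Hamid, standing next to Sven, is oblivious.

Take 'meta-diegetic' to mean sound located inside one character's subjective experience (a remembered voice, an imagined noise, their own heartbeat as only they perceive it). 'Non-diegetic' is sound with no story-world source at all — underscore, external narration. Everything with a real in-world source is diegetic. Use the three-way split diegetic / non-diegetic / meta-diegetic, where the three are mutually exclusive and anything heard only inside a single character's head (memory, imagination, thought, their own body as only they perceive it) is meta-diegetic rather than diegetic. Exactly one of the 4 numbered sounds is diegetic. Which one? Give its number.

2

(1) the narrator exists outside the story world, addressing only the audience → non-diegetic.
(2) glass is a real object/event in the scene's world → diegetic.
(3) Sven's thought-voice: a private mental sound no other character can hear → meta-diegetic.
Sound (4): it lives in Sven's subjectivity, not in the lift, so meta-diegetic.
Only (2) is diegetic.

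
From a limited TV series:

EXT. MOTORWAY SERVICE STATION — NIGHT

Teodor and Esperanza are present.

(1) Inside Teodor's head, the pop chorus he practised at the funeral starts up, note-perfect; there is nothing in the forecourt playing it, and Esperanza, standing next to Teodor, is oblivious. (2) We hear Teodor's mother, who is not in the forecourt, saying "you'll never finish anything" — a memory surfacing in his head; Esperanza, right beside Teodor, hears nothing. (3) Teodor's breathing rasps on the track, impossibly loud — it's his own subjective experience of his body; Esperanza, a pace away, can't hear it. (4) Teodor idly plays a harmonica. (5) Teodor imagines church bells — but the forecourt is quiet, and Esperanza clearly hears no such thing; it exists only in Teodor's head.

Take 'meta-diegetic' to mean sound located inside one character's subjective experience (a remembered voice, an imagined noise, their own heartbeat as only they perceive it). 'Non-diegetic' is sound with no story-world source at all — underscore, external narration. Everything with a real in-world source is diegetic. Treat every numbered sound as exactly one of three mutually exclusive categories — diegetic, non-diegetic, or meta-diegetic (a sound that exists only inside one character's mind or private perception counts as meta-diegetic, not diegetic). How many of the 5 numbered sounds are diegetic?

(1) it lives in Teodor's subjectivity, not in the forecourt → meta-diegetic.
(2) is meta-diegetic: it's Teodor's recollection rendered as sound; the other character can't hear it.
(3) a subjective body sound — Teodor's private perception, inaudible to Esperanza → meta-diegetic.
(4) is diegetic: a character is playing a harmonica on screen.
(5) is meta-diegetic: Teodor alone 'hears' it — an imagined sound, not present in the space.
Diegetic: (4) — that's 1.

1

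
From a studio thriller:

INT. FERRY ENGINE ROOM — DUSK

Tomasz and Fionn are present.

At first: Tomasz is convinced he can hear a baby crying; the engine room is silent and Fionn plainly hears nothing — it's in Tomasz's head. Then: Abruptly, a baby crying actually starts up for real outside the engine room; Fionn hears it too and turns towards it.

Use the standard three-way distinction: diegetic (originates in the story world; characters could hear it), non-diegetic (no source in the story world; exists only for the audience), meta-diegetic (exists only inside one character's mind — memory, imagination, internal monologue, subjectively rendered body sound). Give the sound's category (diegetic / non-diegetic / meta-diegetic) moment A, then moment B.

Moment A: only Tomasz 'hears' it — imagined, in his mind → meta-diegetic.
Moment B: now there's a real external source and Fionn hears it too — in the story world → diegetic.

meta-diegetic, diegetic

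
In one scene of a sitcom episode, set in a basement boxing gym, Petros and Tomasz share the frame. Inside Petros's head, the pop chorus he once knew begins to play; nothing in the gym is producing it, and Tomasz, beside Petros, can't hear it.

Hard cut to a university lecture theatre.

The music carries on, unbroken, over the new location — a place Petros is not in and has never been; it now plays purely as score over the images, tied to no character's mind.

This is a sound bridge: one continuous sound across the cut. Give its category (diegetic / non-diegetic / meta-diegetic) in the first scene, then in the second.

meta-diegetic, non-diegetic

Scene one: the music exists only inside Petros's mind; Tomasz can't hear it → meta-diegetic.
Scene two: it's detached from Petros entirely and plays over unrelated images with no in-world source — conventional underscore → non-diegetic.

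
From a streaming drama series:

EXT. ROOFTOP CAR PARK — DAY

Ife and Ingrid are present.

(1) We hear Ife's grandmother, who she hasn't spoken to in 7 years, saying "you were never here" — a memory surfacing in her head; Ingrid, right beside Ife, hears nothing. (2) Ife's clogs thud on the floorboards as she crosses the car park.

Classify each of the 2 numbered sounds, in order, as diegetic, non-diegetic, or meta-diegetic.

meta-diegetic, diegetic

Sound (1): a remembered line, private to Ife — not present in the room, not audible to Ingrid, so meta-diegetic.
(2) is diegetic: a character's body making contact with the set — an in-world sound.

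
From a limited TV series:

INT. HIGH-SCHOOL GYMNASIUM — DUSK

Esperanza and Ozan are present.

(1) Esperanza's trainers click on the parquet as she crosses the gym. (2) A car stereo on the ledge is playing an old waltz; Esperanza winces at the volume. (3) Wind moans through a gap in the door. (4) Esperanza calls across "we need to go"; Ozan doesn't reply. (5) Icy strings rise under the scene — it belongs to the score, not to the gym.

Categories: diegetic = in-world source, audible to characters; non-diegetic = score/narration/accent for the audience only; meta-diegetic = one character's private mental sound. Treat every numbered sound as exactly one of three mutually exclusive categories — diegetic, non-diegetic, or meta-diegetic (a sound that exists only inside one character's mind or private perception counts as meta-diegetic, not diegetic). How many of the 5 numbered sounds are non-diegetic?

(1) a character's body making contact with the set — an in-world sound → diegetic.
Sound (2): source music from a car stereo, which exists in the story world, so diegetic.
(3) wind is part of the location's real environment → diegetic.
(4) spoken by a character present in the story world → diegetic.
Sound (5): it has no source in the story world and no character can hear it — it's underscore, so non-diegetic.
So 1 of the 5 is non-diegetic: (5).

1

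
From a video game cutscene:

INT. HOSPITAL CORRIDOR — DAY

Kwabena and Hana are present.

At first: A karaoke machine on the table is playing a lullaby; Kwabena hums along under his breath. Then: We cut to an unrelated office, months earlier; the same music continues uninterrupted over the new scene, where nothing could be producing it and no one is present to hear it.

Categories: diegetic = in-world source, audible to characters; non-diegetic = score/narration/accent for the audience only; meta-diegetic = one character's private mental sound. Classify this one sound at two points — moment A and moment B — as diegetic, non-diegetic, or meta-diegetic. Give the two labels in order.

Moment A: a karaoke machine is a real in-scene source and Kwabena reacts to it → diegetic.
Moment B: there is no longer any in-world source and no one can hear it — it has become underscore → non-diegetic.

diegetic, non-diegetic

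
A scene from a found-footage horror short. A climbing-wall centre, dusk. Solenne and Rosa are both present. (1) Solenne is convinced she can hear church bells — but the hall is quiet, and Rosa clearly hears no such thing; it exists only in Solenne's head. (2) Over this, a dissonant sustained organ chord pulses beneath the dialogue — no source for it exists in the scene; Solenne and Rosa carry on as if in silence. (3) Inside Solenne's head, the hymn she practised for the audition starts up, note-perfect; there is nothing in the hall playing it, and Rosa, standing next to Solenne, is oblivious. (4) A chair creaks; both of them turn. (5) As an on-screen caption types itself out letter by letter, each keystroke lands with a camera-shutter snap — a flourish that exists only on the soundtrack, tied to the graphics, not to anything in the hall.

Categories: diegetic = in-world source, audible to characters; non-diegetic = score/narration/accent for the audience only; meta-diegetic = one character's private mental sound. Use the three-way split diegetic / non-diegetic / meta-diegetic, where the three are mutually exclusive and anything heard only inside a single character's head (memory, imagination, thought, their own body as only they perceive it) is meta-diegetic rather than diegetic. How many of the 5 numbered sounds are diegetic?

(1) Solenne alone 'hears' it — an imagined sound, not present in the space → meta-diegetic.
(2) is non-diegetic: it has no source in the story world and no character can hear it — it's underscore.
(3) is meta-diegetic: remembered music, private to Solenne — Rosa is oblivious because it isn't in the room.
Sound (4): the sound comes from a chair physically present in the location, so diegetic.
Sound (5): it accompanies on-screen graphics, not anything inside the story world, so non-diegetic.
Diegetic: (4) — that's 1.

1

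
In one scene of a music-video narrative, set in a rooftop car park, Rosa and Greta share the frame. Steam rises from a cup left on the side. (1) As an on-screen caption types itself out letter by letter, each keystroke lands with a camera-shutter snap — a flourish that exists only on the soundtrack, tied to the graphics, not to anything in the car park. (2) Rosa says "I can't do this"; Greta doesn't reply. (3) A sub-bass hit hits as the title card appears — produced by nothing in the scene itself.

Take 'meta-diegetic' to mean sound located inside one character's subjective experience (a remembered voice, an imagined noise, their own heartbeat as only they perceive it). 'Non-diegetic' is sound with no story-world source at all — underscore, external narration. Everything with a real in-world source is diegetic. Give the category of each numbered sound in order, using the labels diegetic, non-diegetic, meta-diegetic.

non-diegetic, diegetic, non-diegetic

(1) is non-diegetic: it accompanies on-screen graphics, not anything inside the story world.
(2) Rosa is a character speaking aloud in the scene → diegetic.
(3) is non-diegetic: it's a sound-design accent with no in-world source; no one in the scene can hear it.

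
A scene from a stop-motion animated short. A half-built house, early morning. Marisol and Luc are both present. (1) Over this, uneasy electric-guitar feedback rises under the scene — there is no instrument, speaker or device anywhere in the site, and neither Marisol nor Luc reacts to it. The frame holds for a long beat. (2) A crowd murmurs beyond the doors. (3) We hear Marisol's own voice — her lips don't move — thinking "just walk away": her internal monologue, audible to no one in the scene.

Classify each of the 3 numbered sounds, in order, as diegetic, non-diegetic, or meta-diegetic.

non-diegetic, diegetic, meta-diegetic

(1) is non-diegetic: nothing in the site produces it and the characters don't hear it — pure soundtrack.
(2) a crowd is part of the location's real environment → diegetic.
Sound (3): it's Marisol's unspoken thought, heard only by the audience via her subjectivity, so meta-diegetic.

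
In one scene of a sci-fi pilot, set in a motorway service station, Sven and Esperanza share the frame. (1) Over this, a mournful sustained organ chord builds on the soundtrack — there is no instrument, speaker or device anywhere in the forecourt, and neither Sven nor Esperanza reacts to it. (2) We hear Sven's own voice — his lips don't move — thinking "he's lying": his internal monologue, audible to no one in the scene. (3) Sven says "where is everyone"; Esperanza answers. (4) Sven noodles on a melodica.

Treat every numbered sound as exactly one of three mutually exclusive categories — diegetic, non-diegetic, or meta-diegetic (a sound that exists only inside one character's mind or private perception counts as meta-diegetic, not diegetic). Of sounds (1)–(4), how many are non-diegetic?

1

Sound (1): score with no on-screen or off-screen source; it exists for the audience alone, so non-diegetic.
(2) it's Sven's unspoken thought, heard only by the audience via his subjectivity → meta-diegetic.
(3) on-screen dialogue — Sven speaks and Esperanza is there to hear → diegetic.
Sound (4): the instrument and the performer are both in the scene, so diegetic.
So 1 of the 4 is non-diegetic: (1).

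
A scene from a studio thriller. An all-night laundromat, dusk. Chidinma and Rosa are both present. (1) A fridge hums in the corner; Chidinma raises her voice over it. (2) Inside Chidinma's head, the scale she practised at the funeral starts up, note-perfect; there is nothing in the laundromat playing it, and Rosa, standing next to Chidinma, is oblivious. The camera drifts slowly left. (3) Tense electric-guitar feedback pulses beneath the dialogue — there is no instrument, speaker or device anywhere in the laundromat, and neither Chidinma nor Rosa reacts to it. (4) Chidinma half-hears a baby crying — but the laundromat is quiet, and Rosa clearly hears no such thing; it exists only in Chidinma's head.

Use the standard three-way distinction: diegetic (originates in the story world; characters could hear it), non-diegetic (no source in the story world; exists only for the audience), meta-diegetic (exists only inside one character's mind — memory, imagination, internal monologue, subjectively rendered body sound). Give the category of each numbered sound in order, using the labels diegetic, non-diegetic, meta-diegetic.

(1) it's the actual ambient sound of the location → diegetic.
Sound (2): it lives in Chidinma's subjectivity, not in the laundromat, so meta-diegetic.
(3) is non-diegetic: nothing in the laundromat produces it and the characters don't hear it — pure soundtrack.
Sound (4): the sound is imagined by Chidinma; nothing in the story world is producing it and Rosa can't hear it, so meta-diegetic.

diegetic, meta-diegetic, non-diegetic, meta-diegetic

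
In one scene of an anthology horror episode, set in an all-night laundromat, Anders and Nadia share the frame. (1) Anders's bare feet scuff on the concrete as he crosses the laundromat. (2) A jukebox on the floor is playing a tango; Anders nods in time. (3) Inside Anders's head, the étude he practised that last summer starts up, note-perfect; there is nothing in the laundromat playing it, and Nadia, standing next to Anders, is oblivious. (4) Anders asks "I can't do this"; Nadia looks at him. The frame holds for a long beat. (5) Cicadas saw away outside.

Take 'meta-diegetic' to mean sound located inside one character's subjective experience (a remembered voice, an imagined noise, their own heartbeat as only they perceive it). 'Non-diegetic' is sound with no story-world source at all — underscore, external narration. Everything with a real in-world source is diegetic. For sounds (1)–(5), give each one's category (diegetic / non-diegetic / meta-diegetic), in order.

diegetic, diegetic, meta-diegetic, diegetic, diegetic

Sound (1): Anders's footsteps are produced in the story world, so diegetic.
Sound (2): a jukebox is a physical source in the scene and Anders reacts to it, so diegetic.
(3) the music is a memory playing inside Anders's mind alone; no real-world source, Nadia can't hear it → meta-diegetic.
Sound (4): on-screen dialogue — Anders speaks and Nadia is there to hear, so diegetic.
(5) is diegetic: cicadas is part of the location's real environment.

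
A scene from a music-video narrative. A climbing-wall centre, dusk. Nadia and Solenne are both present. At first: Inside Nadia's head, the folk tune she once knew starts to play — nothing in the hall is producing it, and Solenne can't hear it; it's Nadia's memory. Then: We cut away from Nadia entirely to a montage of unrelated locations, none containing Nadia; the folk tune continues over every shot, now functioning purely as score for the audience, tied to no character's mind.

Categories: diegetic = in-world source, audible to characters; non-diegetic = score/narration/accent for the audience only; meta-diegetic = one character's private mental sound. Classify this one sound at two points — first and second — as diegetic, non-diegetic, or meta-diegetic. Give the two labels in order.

First: the music lives inside Nadia's mind alone; Solenne can't hear it → meta-diegetic.
Second: once it plays over shots Nadia isn't in, detached from any character's subjectivity, it's conventional underscore → non-diegetic.

meta-diegetic, non-diegetic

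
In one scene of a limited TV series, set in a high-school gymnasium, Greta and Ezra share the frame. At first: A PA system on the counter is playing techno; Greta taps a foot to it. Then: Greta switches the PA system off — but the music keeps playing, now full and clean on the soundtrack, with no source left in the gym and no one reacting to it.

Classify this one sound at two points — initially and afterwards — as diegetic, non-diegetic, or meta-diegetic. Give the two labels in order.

diegetic, non-diegetic

Initially: a PA system is a real in-scene source and Greta reacts to it → diegetic.
Afterwards: there is no longer any in-world source and no one can hear it — it has become underscore → non-diegetic.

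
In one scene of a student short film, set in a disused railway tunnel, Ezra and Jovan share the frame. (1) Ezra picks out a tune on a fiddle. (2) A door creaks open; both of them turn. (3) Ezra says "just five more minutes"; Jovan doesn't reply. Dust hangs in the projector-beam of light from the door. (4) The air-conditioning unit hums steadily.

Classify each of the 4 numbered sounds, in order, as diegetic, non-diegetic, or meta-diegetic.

diegetic, diegetic, diegetic, diegetic

(1) is diegetic: Ezra is producing the music live, in the story world.
(2) is diegetic: a door is a real object/event in the scene's world.
(3) spoken by a character present in the story world → diegetic.
(4) is diegetic: the air-conditioning unit is part of the location's real environment.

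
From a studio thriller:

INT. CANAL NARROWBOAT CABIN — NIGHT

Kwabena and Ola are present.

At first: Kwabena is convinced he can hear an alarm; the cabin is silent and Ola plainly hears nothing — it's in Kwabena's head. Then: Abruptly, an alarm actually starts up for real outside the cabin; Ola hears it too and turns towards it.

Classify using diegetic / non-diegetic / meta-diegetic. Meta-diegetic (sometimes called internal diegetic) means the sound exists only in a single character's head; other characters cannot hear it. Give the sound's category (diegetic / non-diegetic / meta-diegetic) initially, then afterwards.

meta-diegetic, diegetic

Initially: only Kwabena 'hears' it — imagined, in his mind → meta-diegetic.
Afterwards: now there's a real external source and Ola hears it too — in the story world → diegetic.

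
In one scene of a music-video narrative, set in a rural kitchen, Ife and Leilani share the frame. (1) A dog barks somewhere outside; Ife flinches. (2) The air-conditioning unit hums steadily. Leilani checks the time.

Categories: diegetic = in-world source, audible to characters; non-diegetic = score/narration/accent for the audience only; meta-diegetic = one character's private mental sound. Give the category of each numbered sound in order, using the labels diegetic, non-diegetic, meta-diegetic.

diegetic, diegetic

Sound (1): an in-world source (a dog); characters could hear it, so diegetic.
(2) is diegetic: ambient/room sound belonging to the story's physical space.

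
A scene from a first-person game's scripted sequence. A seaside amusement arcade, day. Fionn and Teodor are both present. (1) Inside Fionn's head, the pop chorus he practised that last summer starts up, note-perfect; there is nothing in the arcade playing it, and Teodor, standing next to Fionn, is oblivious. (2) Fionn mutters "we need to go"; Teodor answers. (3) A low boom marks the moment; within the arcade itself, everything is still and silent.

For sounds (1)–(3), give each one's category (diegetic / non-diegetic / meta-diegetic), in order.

meta-diegetic, diegetic, non-diegetic

Sound (1): it lives in Fionn's subjectivity, not in the arcade, so meta-diegetic.
(2) is diegetic: on-screen dialogue — Fionn speaks and Teodor is there to hear.
(3) is non-diegetic: an editorial stinger — it belongs to the cut, not the story world.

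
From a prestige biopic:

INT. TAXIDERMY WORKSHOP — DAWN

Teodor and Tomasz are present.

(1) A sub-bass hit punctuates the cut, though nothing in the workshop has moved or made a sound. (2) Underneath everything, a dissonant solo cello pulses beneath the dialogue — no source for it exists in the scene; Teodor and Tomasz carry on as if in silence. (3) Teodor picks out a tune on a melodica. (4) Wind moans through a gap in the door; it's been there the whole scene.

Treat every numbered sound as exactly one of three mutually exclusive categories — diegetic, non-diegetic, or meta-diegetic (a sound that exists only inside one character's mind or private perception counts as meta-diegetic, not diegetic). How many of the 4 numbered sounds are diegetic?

2

Sound (1): an editorial stinger — it belongs to the cut, not the story world, so non-diegetic.
Sound (2): it has no source in the story world and no character can hear it — it's underscore, so non-diegetic.
Sound (3): the instrument and the performer are both in the scene, so diegetic.
Sound (4): it's the actual ambient sound of the location, so diegetic.
So 2 of the 4 are diegetic: (3), (4).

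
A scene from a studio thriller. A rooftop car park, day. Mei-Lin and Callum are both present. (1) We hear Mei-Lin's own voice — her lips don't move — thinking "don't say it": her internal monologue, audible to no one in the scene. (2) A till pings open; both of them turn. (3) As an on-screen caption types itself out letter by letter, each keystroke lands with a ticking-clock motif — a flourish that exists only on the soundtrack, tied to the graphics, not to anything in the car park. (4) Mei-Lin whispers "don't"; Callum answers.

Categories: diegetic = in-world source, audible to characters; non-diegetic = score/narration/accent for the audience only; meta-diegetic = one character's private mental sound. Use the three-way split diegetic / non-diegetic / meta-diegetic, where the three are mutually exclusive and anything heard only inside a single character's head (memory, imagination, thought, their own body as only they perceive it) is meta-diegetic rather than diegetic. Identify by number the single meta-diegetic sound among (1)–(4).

(1) it's Mei-Lin's unspoken thought, heard only by the audience via her subjectivity → meta-diegetic.
Sound (2): the sound comes from a till physically present in the location, so diegetic.
Sound (3): the caption isn't part of the story world, so neither is the sound tied to it, so non-diegetic.
Sound (4): on-screen dialogue — Mei-Lin speaks and Callum is there to hear, so diegetic.
Only (1) is meta-diegetic.

1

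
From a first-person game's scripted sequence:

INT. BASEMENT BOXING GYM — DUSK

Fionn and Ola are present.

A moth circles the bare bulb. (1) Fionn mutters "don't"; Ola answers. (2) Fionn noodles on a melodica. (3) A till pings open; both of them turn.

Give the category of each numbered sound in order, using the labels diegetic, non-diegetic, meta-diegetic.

diegetic, diegetic, diegetic

(1) on-screen dialogue — Fionn speaks and Ola is there to hear → diegetic.
Sound (2): a character is playing a melodica on screen, so diegetic.
Sound (3): an in-world source (a till); characters could hear it, so diegetic.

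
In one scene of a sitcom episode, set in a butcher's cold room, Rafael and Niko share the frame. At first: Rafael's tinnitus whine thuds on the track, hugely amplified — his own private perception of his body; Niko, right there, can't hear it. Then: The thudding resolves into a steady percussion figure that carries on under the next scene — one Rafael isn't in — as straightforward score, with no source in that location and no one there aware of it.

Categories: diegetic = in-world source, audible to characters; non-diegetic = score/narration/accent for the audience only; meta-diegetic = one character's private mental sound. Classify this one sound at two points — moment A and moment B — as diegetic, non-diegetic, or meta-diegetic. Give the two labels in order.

Moment A: it's Rafael's subjective body sound, inaudible to Niko → meta-diegetic.
Moment B: detached from Rafael and playing as sourceless score over a scene he isn't in — for the audience only → non-diegetic.

meta-diegetic, non-diegetic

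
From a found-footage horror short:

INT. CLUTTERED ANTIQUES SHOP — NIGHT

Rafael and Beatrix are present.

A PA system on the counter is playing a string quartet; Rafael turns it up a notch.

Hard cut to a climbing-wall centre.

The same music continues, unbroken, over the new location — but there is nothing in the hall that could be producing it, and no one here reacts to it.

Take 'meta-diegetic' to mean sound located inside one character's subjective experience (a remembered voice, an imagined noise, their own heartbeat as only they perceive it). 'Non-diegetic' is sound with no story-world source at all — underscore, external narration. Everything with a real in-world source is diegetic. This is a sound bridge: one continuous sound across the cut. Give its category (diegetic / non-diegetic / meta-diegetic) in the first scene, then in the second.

diegetic, non-diegetic

Scene one: a PA system is an on-screen source and Rafael reacts to it → diegetic.
Scene two: there is no source in the hall and no one hears it — it's now underscore → non-diegetic.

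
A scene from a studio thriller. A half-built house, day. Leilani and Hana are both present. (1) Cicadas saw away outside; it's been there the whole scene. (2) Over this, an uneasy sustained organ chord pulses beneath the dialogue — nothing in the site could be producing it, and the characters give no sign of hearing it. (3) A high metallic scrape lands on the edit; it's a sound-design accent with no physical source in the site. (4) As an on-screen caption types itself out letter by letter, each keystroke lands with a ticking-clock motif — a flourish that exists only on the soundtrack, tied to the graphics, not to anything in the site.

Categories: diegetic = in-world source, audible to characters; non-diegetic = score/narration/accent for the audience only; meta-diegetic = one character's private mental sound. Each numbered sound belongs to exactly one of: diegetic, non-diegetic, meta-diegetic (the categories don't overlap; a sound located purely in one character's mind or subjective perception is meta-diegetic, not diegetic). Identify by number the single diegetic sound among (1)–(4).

(1) it's the actual ambient sound of the location → diegetic.
(2) is non-diegetic: score with no on-screen or off-screen source; it exists for the audience alone.
(3) nothing in the scene produces it; it's an accent added for the audience → non-diegetic.
(4) the caption isn't part of the story world, so neither is the sound tied to it → non-diegetic.
Only (1) is diegetic.

1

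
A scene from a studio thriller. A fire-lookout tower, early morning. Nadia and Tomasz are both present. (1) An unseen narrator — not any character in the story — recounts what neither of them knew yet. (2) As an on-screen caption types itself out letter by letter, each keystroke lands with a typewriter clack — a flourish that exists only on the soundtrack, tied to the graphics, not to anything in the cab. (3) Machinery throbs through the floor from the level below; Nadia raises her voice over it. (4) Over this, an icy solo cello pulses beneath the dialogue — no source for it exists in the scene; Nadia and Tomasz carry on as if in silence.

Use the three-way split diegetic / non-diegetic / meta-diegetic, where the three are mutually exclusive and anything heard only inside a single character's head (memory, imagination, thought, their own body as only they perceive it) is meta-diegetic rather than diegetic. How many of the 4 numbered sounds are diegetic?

1

(1) the narrator exists outside the story world, addressing only the audience → non-diegetic.
(2) it accompanies on-screen graphics, not anything inside the story world → non-diegetic.
Sound (3): ambient/room sound belonging to the story's physical space, so diegetic.
(4) score with no on-screen or off-screen source; it exists for the audience alone → non-diegetic.
So 1 of the 4 is diegetic: (3).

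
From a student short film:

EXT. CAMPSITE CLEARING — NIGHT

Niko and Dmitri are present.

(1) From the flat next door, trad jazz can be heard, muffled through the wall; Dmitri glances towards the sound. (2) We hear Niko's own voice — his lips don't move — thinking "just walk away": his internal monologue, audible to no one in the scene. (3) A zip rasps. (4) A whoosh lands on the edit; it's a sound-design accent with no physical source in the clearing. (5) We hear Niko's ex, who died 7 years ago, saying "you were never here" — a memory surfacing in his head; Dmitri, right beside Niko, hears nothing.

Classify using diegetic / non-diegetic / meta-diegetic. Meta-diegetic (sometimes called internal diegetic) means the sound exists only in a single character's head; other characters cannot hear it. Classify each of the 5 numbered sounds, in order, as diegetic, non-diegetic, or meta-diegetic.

(1) is diegetic: it's coming from the flat next door — a location within the story world — and Dmitri reacts.
(2) is meta-diegetic: Niko's thought-voice: a private mental sound no other character can hear.
(3) a zip is a real object/event in the scene's world → diegetic.
(4) an editorial stinger — it belongs to the cut, not the story world → non-diegetic.
(5) a remembered line, private to Niko — not present in the room, not audible to Dmitri → meta-diegetic.

diegetic, meta-diegetic, diegetic, non-diegetic, meta-diegetic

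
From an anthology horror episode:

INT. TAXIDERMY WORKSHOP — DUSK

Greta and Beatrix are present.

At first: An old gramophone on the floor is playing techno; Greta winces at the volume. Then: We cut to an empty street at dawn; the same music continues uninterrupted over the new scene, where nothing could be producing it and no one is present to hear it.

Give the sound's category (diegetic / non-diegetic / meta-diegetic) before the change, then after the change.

Before the change: an old gramophone is a real in-scene source and Greta reacts to it → diegetic.
After the change: there is no longer any in-world source and no one can hear it — it has become underscore → non-diegetic.

diegetic, non-diegetic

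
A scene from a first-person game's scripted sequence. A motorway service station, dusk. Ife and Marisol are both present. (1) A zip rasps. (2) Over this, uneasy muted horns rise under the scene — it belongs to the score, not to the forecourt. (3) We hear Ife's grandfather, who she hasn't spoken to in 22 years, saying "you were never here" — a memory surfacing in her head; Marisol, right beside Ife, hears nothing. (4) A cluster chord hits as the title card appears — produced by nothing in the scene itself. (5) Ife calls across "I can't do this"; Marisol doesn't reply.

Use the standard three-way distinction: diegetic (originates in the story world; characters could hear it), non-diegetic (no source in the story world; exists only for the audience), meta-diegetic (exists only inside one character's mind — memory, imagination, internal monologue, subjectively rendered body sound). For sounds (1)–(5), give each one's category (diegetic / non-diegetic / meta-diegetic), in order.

diegetic, non-diegetic, meta-diegetic, non-diegetic, diegetic

(1) is diegetic: an in-world source (a zip); characters could hear it.
Sound (2): nothing in the forecourt produces it and the characters don't hear it — pure soundtrack, so non-diegetic.
(3) is meta-diegetic: a remembered line, private to Ife — not present in the room, not audible to Marisol.
(4) is non-diegetic: nothing in the scene produces it; it's an accent added for the audience.
(5) spoken by a character present in the story world → diegetic.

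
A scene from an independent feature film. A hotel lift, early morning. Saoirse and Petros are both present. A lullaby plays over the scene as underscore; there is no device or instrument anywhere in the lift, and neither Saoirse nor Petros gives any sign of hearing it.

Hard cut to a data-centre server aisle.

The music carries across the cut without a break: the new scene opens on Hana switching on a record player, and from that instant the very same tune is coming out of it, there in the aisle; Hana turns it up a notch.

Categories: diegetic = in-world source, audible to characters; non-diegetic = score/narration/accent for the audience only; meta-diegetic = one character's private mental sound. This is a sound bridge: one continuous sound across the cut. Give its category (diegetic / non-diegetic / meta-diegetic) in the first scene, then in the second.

Scene one: there's no in-world source anywhere and no character hears it — underscore for the audience only → non-diegetic.
Scene two: once Hana turns on a record player, the music has a real source in the story world and Hana reacts to it → diegetic.

non-diegetic, diegetic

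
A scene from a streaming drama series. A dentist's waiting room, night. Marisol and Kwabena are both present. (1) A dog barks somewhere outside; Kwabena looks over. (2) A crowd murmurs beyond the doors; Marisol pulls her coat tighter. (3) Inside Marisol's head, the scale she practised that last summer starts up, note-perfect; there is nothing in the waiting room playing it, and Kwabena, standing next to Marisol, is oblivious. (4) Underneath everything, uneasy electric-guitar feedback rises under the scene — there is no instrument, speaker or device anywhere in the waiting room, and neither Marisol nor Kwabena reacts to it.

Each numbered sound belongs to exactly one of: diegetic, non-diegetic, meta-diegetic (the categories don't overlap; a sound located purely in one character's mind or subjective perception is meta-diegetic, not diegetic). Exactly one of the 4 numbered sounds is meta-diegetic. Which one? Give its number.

3

Sound (1): the sound comes from a dog physically present in the location, so diegetic.
(2) is diegetic: it's the actual ambient sound of the location.
(3) is meta-diegetic: it lives in Marisol's subjectivity, not in the waiting room.
(4) score with no on-screen or off-screen source; it exists for the audience alone → non-diegetic.
Only (3) is meta-diegetic.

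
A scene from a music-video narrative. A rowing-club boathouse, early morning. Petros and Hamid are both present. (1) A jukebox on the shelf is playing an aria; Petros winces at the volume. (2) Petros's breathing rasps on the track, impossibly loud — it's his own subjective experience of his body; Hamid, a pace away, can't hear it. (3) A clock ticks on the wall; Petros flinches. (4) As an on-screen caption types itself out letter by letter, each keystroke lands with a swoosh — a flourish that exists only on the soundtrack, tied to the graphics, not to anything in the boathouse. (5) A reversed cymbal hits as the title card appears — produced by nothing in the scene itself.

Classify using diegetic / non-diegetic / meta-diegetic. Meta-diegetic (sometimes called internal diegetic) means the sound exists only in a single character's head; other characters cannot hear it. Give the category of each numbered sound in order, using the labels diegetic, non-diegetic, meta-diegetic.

diegetic, meta-diegetic, diegetic, non-diegetic, non-diegetic

(1) a jukebox is a physical source in the scene and Petros reacts to it → diegetic.
Sound (2): a subjective body sound — Petros's private perception, inaudible to Hamid, so meta-diegetic.
Sound (3): the sound comes from a clock physically present in the location, so diegetic.
(4) sound married to a title/caption — outside the diegesis by definition → non-diegetic.
(5) is non-diegetic: it's a sound-design accent with no in-world source; no one in the scene can hear it.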